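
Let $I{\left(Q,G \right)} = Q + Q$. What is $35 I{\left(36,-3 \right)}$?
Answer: $2520$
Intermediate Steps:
$I{\left(Q,G \right)} = 2 Q$
$35 I{\left(36,-3 \right)} = 35 \cdot 2 \cdot 36 = 35 \cdot 72 = 2520$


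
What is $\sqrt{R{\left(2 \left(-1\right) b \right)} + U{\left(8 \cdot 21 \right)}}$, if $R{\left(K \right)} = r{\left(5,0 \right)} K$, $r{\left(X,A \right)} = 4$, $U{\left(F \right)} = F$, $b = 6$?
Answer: $2 \sqrt{30} \approx 10.954$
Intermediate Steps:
$R{\left(K \right)} = 4 K$
$\sqrt{R{\left(2 \left(-1\right) b \right)} + U{\left(8 \cdot 21 \right)}} = \sqrt{4 \cdot 2 \left(-1\right) 6 + 8 \cdot 21} = \sqrt{4 \left(\left(-2\right) 6\right) + 168} = \sqrt{4 \left(-12\right) + 168} = \sqrt{-48 + 168} = \sqrt{120} = 2 \sqrt{30}$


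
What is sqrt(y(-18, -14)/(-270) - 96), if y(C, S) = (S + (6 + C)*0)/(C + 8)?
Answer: I*sqrt(777642)/90 ≈ 9.7982*I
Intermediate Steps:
y(C, S) = S/(8 + C) (y(C, S) = (S + 0)/(8 + C) = S/(8 + C))
sqrt(y(-18, -14)/(-270) - 96) = sqrt(-14/(8 - 18)/(-270) - 96) = sqrt(-14/(-10)*(-1/270) - 96) = sqrt(-14*(-1/10)*(-1/270) - 96) = sqrt((7/5)*(-1/270) - 96) = sqrt(-7/1350 - 96) = sqrt(-129607/1350) = I*sqrt(777642)/90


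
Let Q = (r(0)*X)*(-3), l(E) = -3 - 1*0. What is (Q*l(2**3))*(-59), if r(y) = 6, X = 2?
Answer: -6372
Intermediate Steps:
l(E) = -3 (l(E) = -3 + 0 = -3)
Q = -36 (Q = (6*2)*(-3) = 12*(-3) = -36)
(Q*l(2**3))*(-59) = -36*(-3)*(-59) = 108*(-59) = -6372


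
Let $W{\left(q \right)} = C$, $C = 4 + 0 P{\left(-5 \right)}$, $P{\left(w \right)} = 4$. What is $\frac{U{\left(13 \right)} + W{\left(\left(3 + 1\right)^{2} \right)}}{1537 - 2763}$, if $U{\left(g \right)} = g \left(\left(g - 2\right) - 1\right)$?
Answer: $- \frac{67}{613} \approx -0.1093$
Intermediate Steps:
$C = 4$ ($C = 4 + 0 \cdot 4 = 4 + 0 = 4$)
$W{\left(q \right)} = 4$
$U{\left(g \right)} = g \left(-3 + g\right)$ ($U{\left(g \right)} = g \left(\left(-2 + g\right) - 1\right) = g \left(-3 + g\right)$)
$\frac{U{\left(13 \right)} + W{\left(\left(3 + 1\right)^{2} \right)}}{1537 - 2763} = \frac{13 \left(-3 + 13\right) + 4}{1537 - 2763} = \frac{13 \cdot 10 + 4}{-1226} = \left(130 + 4\right) \left(- \frac{1}{1226}\right) = 134 \left(- \frac{1}{1226}\right) = - \frac{67}{613}$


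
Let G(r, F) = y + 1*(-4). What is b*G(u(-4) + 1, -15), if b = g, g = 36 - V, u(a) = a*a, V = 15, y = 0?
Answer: -84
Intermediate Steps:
u(a) = a²
G(r, F) = -4 (G(r, F) = 0 + 1*(-4) = 0 - 4 = -4)
g = 21 (g = 36 - 1*15 = 36 - 15 = 21)
b = 21
b*G(u(-4) + 1, -15) = 21*(-4) = -84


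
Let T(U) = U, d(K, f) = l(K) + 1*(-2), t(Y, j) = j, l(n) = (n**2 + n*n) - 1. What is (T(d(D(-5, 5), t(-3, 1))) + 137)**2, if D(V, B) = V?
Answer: 33856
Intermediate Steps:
l(n) = -1 + 2*n**2 (l(n) = (n**2 + n**2) - 1 = 2*n**2 - 1 = -1 + 2*n**2)
d(K, f) = -3 + 2*K**2 (d(K, f) = (-1 + 2*K**2) + 1*(-2) = (-1 + 2*K**2) - 2 = -3 + 2*K**2)
(T(d(D(-5, 5), t(-3, 1))) + 137)**2 = ((-3 + 2*(-5)**2) + 137)**2 = ((-3 + 2*25) + 137)**2 = ((-3 + 50) + 137)**2 = (47 + 137)**2 = 184**2 = 33856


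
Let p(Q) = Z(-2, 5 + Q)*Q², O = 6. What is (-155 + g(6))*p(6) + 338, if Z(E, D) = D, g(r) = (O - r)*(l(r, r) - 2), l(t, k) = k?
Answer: -61042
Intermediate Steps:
g(r) = (-2 + r)*(6 - r) (g(r) = (6 - r)*(r - 2) = (6 - r)*(-2 + r) = (-2 + r)*(6 - r))
p(Q) = Q²*(5 + Q) (p(Q) = (5 + Q)*Q² = Q²*(5 + Q))
(-155 + g(6))*p(6) + 338 = (-155 + (-12 - 1*6² + 8*6))*(6²*(5 + 6)) + 338 = (-155 + (-12 - 1*36 + 48))*(36*11) + 338 = (-155 + (-12 - 36 + 48))*396 + 338 = (-155 + 0)*396 + 338 = -155*396 + 338 = -61380 + 338 = -61042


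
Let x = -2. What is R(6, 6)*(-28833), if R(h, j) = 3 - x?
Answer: -144165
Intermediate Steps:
R(h, j) = 5 (R(h, j) = 3 - 1*(-2) = 3 + 2 = 5)
R(6, 6)*(-28833) = 5*(-28833) = -144165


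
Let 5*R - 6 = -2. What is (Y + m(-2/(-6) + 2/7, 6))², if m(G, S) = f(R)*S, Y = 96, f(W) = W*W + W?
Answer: 6843456/625 ≈ 10950.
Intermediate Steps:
R = ⅘ (R = 6/5 + (⅕)*(-2) = 6/5 - ⅖ = ⅘ ≈ 0.80000)
f(W) = W + W² (f(W) = W² + W = W + W²)
m(G, S) = 36*S/25 (m(G, S) = (4*(1 + ⅘)/5)*S = ((⅘)*(9/5))*S = 36*S/25)
(Y + m(-2/(-6) + 2/7, 6))² = (96 + (36/25)*6)² = (96 + 216/25)² = (2616/25)² = 6843456/625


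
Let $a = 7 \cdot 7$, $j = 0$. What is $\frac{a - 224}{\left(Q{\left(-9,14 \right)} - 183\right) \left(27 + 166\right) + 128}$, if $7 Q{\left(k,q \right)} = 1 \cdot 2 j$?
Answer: $\frac{175}{35191} \approx 0.0049729$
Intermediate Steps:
$Q{\left(k,q \right)} = 0$ ($Q{\left(k,q \right)} = \frac{1 \cdot 2 \cdot 0}{7} = \frac{2 \cdot 0}{7} = \frac{1}{7} \cdot 0 = 0$)
$a = 49$
$\frac{a - 224}{\left(Q{\left(-9,14 \right)} - 183\right) \left(27 + 166\right) + 128} = \frac{49 - 224}{\left(0 - 183\right) \left(27 + 166\right) + 128} = - \frac{175}{\left(-183\right) 193 + 128} = - \frac{175}{-35319 + 128} = - \frac{175}{-35191} = \left(-175\right) \left(- \frac{1}{35191}\right) = \frac{175}{35191}$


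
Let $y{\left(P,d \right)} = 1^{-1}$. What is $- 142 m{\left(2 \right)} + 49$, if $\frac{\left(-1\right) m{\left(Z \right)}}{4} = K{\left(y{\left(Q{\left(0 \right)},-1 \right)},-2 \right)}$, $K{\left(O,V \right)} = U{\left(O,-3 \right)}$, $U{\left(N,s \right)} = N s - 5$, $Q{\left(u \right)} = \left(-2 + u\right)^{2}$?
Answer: $-4495$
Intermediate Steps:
$U{\left(N,s \right)} = -5 + N s$
$y{\left(P,d \right)} = 1$
$K{\left(O,V \right)} = -5 - 3 O$ ($K{\left(O,V \right)} = -5 + O \left(-3\right) = -5 - 3 O$)
$m{\left(Z \right)} = 32$ ($m{\left(Z \right)} = - 4 \left(-5 - 3\right) = \left(-4\right) \left(-8\right) = 32$)
$- 142 m{\left(2 \right)} + 49 = \left(-142\right) 32 + 49 = -4544 + 49 = -4495$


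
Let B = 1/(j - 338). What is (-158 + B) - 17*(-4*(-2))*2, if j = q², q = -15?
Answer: -48591/113 ≈ -430.01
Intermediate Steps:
j = 225 (j = (-15)² = 225)
B = -1/113 (B = 1/(225 - 338) = 1/(-113) = -1/113 ≈ -0.0088496)
(-158 + B) - 17*(-4*(-2))*2 = (-158 - 1/113) - 17*(-4*(-2))*2 = -17855/113 - 136*2 = -17855/113 - 17*16 = -17855/113 - 272 = -48591/113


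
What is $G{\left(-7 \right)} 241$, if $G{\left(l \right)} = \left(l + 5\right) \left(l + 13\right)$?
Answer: $-2892$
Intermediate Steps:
$G{\left(l \right)} = \left(5 + l\right) \left(13 + l\right)$
$G{\left(-7 \right)} 241 = \left(65 + \left(-7\right)^{2} + 18 \left(-7\right)\right) 241 = \left(65 + 49 - 126\right) 241 = \left(-12\right) 241 = -2892$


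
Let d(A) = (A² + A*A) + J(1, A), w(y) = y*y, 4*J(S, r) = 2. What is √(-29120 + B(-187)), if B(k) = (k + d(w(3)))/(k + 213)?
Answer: I*√19685757/26 ≈ 170.65*I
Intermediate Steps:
J(S, r) = ½ (J(S, r) = (¼)*2 = ½)
w(y) = y²
d(A) = ½ + 2*A² (d(A) = (A² + A*A) + ½ = (A² + A²) + ½ = 2*A² + ½ = ½ + 2*A²)
B(k) = (325/2 + k)/(213 + k) (B(k) = (k + (½ + 2*(3²)²))/(k + 213) = (k + (½ + 2*9²))/(213 + k) = (k + (½ + 2*81))/(213 + k) = (k + (½ + 162))/(213 + k) = (k + 325/2)/(213 + k) = (325/2 + k)/(213 + k))
√(-29120 + B(-187)) = √(-29120 + (325/2 - 187)/(213 - 187)) = √(-29120 - 49/2/26) = √(-29120 + (1/26)*(-49/2)) = √(-29120 - 49/52) = √(-1514289/52) = I*√19685757/26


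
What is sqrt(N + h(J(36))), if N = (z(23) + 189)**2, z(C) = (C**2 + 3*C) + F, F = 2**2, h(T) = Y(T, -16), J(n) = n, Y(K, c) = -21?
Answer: 2*sqrt(156415) ≈ 790.99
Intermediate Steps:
h(T) = -21
F = 4
z(C) = 4 + C**2 + 3*C (z(C) = (C**2 + 3*C) + 4 = 4 + C**2 + 3*C)
N = 625681 (N = ((4 + 23**2 + 3*23) + 189)**2 = ((4 + 529 + 69) + 189)**2 = (602 + 189)**2 = 791**2 = 625681)
sqrt(N + h(J(36))) = sqrt(625681 - 21) = sqrt(625660) = 2*sqrt(156415)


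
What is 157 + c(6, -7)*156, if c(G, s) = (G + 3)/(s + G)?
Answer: -1247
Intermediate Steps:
c(G, s) = (3 + G)/(G + s)
157 + c(6, -7)*156 = 157 + ((3 + 6)/(6 - 7))*156 = 157 + (9/(-1))*156 = 157 - 1*9*156 = 157 - 9*156 = 157 - 1404 = -1247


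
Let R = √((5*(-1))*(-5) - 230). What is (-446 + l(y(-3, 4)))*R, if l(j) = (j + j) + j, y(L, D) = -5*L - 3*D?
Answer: -437*I*√205 ≈ -6256.9*I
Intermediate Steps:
l(j) = 3*j (l(j) = 2*j + j = 3*j)
R = I*√205 (R = √(-5*(-5) - 230) = √(25 - 230) = √(-205) = I*√205 ≈ 14.318*I)
(-446 + l(y(-3, 4)))*R = (-446 + 3*(-5*(-3) - 3*4))*(I*√205) = (-446 + 3*(15 - 12))*(I*√205) = (-446 + 3*3)*(I*√205) = (-446 + 9)*(I*√205) = -437*I*√205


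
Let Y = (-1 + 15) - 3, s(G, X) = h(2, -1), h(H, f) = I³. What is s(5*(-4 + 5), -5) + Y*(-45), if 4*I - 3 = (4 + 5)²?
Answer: 8766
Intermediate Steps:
I = 21 (I = ¾ + (4 + 5)²/4 = ¾ + (¼)*9² = ¾ + (¼)*81 = ¾ + 81/4 = 21)
h(H, f) = 9261 (h(H, f) = 21³ = 9261)
s(G, X) = 9261
Y = 11 (Y = 14 - 3 = 11)
s(5*(-4 + 5), -5) + Y*(-45) = 9261 + 11*(-45) = 9261 - 495 = 8766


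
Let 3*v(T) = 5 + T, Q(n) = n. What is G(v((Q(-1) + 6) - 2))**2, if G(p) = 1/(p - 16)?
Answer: 9/1600 ≈ 0.0056250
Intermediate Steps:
v(T) = 5/3 + T/3 (v(T) = (5 + T)/3 = 5/3 + T/3)
G(p) = 1/(-16 + p)
G(v((Q(-1) + 6) - 2))**2 = (1/(-16 + (5/3 + ((-1 + 6) - 2)/3)))**2 = (1/(-16 + (5/3 + (5 - 2)/3)))**2 = (1/(-16 + (5/3 + (1/3)*3)))**2 = (1/(-16 + (5/3 + 1)))**2 = (1/(-16 + 8/3))**2 = (1/(-40/3))**2 = (-3/40)**2 = 9/1600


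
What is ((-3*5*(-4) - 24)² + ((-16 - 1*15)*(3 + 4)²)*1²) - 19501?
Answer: -19724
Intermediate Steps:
((-3*5*(-4) - 24)² + ((-16 - 1*15)*(3 + 4)²)*1²) - 19501 = ((-15*(-4) - 24)² + ((-16 - 15)*7²)*1) - 19501 = ((60 - 24)² - 31*49*1) - 19501 = (36² - 1519*1) - 19501 = (1296 - 1519) - 19501 = -223 - 19501 = -19724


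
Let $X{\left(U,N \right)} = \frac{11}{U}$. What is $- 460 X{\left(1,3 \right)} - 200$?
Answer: $-5260$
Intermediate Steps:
$- 460 X{\left(1,3 \right)} - 200 = - 460 \cdot \frac{11}{1} - 200 = - 460 \cdot 11 \cdot 1 - 200 = \left(-460\right) 11 - 200 = -5060 - 200 = -5260$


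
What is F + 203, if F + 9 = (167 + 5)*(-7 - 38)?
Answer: -7546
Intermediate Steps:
F = -7749 (F = -9 + (167 + 5)*(-7 - 38) = -9 + 172*(-45) = -9 - 7740 = -7749)
F + 203 = -7749 + 203 = -7546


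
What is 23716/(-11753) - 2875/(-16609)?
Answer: -51444167/27886511 ≈ -1.8448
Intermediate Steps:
23716/(-11753) - 2875/(-16609) = 23716*(-1/11753) - 2875*(-1/16609) = -3388/1679 + 2875/16609 = -51444167/27886511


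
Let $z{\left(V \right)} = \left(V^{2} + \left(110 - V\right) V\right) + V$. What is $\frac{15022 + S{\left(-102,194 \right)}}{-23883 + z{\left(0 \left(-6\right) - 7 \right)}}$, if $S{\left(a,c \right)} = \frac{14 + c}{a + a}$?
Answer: $- \frac{76607}{125766} \approx -0.60912$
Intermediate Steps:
$S{\left(a,c \right)} = \frac{14 + c}{2 a}$
$z{\left(V \right)} = V + V^{2} + V \left(110 - V\right)$ ($z{\left(V \right)} = \left(V^{2} + V \left(110 - V\right)\right) + V = V + V^{2} + V \left(110 - V\right)$)
$\frac{15022 + S{\left(-102,194 \right)}}{-23883 + z{\left(0 \left(-6\right) - 7 \right)}} = \frac{15022 + \frac{14 + 194}{2 \left(-102\right)}}{-23883 + 111 \left(0 \left(-6\right) - 7\right)} = \frac{15022 + \frac{1}{2} \left(- \frac{1}{102}\right) 208}{-23883 + 111 \left(0 - 7\right)} = \frac{15022 - \frac{52}{51}}{-23883 + 111 \left(-7\right)} = \frac{766070}{51 \left(-23883 - 777\right)} = \frac{766070}{51 \left(-24660\right)} = \frac{766070}{51} \left(- \frac{1}{24660}\right) = - \frac{76607}{125766}$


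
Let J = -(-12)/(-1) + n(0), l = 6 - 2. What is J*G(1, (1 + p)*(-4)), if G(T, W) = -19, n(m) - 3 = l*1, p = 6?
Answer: 95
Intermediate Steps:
l = 4
n(m) = 7 (n(m) = 3 + 4*1 = 3 + 4 = 7)
J = -5 (J = -(-12)/(-1) + 7 = -(-12)*(-1) + 7 = -4*3 + 7 = -12 + 7 = -5)
J*G(1, (1 + p)*(-4)) = -5*(-19) = 95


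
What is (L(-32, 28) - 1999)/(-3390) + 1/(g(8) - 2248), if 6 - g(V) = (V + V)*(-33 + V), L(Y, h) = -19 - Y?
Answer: 609137/1040730 ≈ 0.58530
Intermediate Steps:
g(V) = 6 - 2*V*(-33 + V) (g(V) = 6 - (V + V)*(-33 + V) = 6 - 2*V*(-33 + V))
(L(-32, 28) - 1999)/(-3390) + 1/(g(8) - 2248) = ((-19 - 1*(-32)) - 1999)/(-3390) + 1/((6 - 2*8² + 66*8) - 2248) = ((-19 + 32) - 1999)*(-1/3390) + 1/((6 - 2*64 + 528) - 2248) = (13 - 1999)*(-1/3390) + 1/((6 - 128 + 528) - 2248) = -1986*(-1/3390) + 1/(406 - 2248) = 331/565 + 1/(-1842) = 331/565 - 1/1842 = 609137/1040730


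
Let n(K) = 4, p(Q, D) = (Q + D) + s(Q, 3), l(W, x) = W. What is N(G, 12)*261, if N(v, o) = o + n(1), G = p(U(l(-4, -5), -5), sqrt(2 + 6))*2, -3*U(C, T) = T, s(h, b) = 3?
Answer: 4176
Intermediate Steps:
U(C, T) = -T/3
p(Q, D) = 3 + D + Q (p(Q, D) = (Q + D) + 3 = (D + Q) + 3 = 3 + D + Q)
G = 28/3 + 4*sqrt(2) (G = (3 + sqrt(2 + 6) - 1/3*(-5))*2 = (3 + sqrt(8) + 5/3)*2 = (3 + 2*sqrt(2) + 5/3)*2 = (14/3 + 2*sqrt(2))*2 = 28/3 + 4*sqrt(2) ≈ 14.990)
N(v, o) = 4 + o (N(v, o) = o + 4 = 4 + o)
N(G, 12)*261 = (4 + 12)*261 = 16*261 = 4176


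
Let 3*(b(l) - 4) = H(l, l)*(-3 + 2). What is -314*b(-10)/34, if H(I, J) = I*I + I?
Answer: 4082/17 ≈ 240.12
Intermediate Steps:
H(I, J) = I + I**2 (H(I, J) = I**2 + I = I + I**2)
b(l) = 4 - l*(1 + l)/3 (b(l) = 4 + ((l*(1 + l))*(-3 + 2))/3 = 4 + ((l*(1 + l))*(-1))/3 = 4 + (-l*(1 + l))/3 = 4 - l*(1 + l)/3)
-314*b(-10)/34 = -314*(4 - 1/3*(-10)*(1 - 10))/34 = -314*(4 - 1/3*(-10)*(-9))/34 = -314*(4 - 30)/34 = -(-8164)/34 = -314*(-13/17) = 4082/17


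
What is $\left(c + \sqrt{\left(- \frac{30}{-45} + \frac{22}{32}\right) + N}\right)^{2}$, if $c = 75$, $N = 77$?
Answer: $\frac{\left(900 + \sqrt{11283}\right)^{2}}{144} \approx 7031.1$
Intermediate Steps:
$\left(c + \sqrt{\left(- \frac{30}{-45} + \frac{22}{32}\right) + N}\right)^{2} = \left(75 + \sqrt{\left(- \frac{30}{-45} + \frac{22}{32}\right) + 77}\right)^{2} = \left(75 + \sqrt{\left(\left(-30\right) \left(- \frac{1}{45}\right) + 22 \cdot \frac{1}{32}\right) + 77}\right)^{2} = \left(75 + \sqrt{\left(\frac{2}{3} + \frac{11}{16}\right) + 77}\right)^{2} = \left(75 + \sqrt{\frac{65}{48} + 77}\right)^{2} = \left(75 + \sqrt{\frac{3761}{48}}\right)^{2} = \left(75 + \frac{\sqrt{11283}}{12}\right)^{2}$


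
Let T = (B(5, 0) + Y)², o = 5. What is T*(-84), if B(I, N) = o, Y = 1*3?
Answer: -5376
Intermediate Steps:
Y = 3
B(I, N) = 5
T = 64 (T = (5 + 3)² = 8² = 64)
T*(-84) = 64*(-84) = -5376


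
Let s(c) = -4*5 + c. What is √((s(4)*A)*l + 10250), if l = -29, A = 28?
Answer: √23242 ≈ 152.45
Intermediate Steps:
s(c) = -20 + c
√((s(4)*A)*l + 10250) = √(((-20 + 4)*28)*(-29) + 10250) = √(-16*28*(-29) + 10250) = √(-448*(-29) + 10250) = √(12992 + 10250) = √23242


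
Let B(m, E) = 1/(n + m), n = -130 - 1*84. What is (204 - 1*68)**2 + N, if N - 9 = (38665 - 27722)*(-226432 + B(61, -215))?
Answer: -379107522206/153 ≈ -2.4778e+9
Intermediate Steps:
n = -214 (n = -130 - 84 = -214)
B(m, E) = 1/(-214 + m)
N = -379110352094/153 (N = 9 + (38665 - 27722)*(-226432 + 1/(-214 + 61)) = 9 + 10943*(-226432 + 1/(-153)) = 9 + 10943*(-226432 - 1/153) = 9 + 10943*(-34644097/153) = 9 - 379110353471/153 = -379110352094/153 ≈ -2.4778e+9)
(204 - 1*68)**2 + N = (204 - 1*68)**2 - 379110352094/153 = (204 - 68)**2 - 379110352094/153 = 136**2 - 379110352094/153 = 18496 - 379110352094/153 = -379107522206/153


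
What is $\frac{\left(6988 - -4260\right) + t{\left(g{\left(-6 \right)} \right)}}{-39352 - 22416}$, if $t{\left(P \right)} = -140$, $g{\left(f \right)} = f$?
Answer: $- \frac{2777}{15442} \approx -0.17983$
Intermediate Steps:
$\frac{\left(6988 - -4260\right) + t{\left(g{\left(-6 \right)} \right)}}{-39352 - 22416} = \frac{\left(6988 - -4260\right) - 140}{-39352 - 22416} = \frac{\left(6988 + 4260\right) - 140}{-61768} = \left(11248 - 140\right) \left(- \frac{1}{61768}\right) = 11108 \left(- \frac{1}{61768}\right) = - \frac{2777}{15442}$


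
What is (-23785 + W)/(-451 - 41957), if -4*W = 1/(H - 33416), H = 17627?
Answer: 1502165459/2678319648 ≈ 0.56086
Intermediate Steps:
W = 1/63156 (W = -1/(4*(17627 - 33416)) = -¼/(-15789) = -¼*(-1/15789) = 1/63156 ≈ 1.5834e-5)
(-23785 + W)/(-451 - 41957) = (-23785 + 1/63156)/(-451 - 41957) = -1502165459/63156/(-42408) = -1502165459/63156*(-1/42408) = 1502165459/2678319648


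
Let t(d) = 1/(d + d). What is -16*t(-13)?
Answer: 8/13 ≈ 0.61539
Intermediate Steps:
t(d) = 1/(2*d)
-16*t(-13) = -8/(-13) = -8*(-1)/13 = -16*(-1/26) = 8/13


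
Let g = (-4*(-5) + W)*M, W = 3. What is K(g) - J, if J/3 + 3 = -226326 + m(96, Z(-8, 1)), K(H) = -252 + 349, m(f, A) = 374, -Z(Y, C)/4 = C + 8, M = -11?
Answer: 677962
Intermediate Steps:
Z(Y, C) = -32 - 4*C (Z(Y, C) = -4*(C + 8) = -4*(8 + C) = -32 - 4*C)
g = -253 (g = (-4*(-5) + 3)*(-11) = (20 + 3)*(-11) = 23*(-11) = -253)
K(H) = 97
J = -677865 (J = -9 + 3*(-226326 + 374) = -9 + 3*(-225952) = -9 - 677856 = -677865)
K(g) - J = 97 - 1*(-677865) = 97 + 677865 = 677962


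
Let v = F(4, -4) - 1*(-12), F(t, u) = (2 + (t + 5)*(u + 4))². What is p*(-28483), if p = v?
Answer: -455728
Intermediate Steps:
F(t, u) = (2 + (4 + u)*(5 + t))² (F(t, u) = (2 + (5 + t)*(4 + u))² = (2 + (4 + u)*(5 + t))²)
v = 16 (v = (22 + 4*4 + 5*(-4) + 4*(-4))² - 1*(-12) = (22 + 16 - 20 - 16)² + 12 = 2² + 12 = 4 + 12 = 16)
p = 16
p*(-28483) = 16*(-28483) = -455728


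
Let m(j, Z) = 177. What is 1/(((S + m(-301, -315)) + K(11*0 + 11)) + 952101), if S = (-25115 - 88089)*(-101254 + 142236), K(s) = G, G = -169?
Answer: -1/4638374219 ≈ -2.1559e-10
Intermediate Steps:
K(s) = -169
S = -4639326328 (S = -113204*40982 = -4639326328)
1/(((S + m(-301, -315)) + K(11*0 + 11)) + 952101) = 1/(((-4639326328 + 177) - 169) + 952101) = 1/((-4639326151 - 169) + 952101) = 1/(-4639326320 + 952101) = 1/(-4638374219) = -1/4638374219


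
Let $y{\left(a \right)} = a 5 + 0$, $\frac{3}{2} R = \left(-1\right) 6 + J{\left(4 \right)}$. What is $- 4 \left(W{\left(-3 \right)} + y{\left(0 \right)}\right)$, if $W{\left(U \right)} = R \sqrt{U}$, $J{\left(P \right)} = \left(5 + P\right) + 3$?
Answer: $- 16 i \sqrt{3} \approx - 27.713 i$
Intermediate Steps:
$J{\left(P \right)} = 8 + P$
$R = 4$ ($R = \frac{2 \left(\left(-1\right) 6 + \left(8 + 4\right)\right)}{3} = \frac{2 \left(-6 + 12\right)}{3} = \frac{2}{3} \cdot 6 = 4$)
$y{\left(a \right)} = 5 a$ ($y{\left(a \right)} = 5 a + 0 = 5 a$)
$W{\left(U \right)} = 4 \sqrt{U}$
$- 4 \left(W{\left(-3 \right)} + y{\left(0 \right)}\right) = - 4 \left(4 \sqrt{-3} + 5 \cdot 0\right) = - 4 \left(4 i \sqrt{3} + 0\right) = - 4 \cdot 4 i \sqrt{3} = - 16 i \sqrt{3}$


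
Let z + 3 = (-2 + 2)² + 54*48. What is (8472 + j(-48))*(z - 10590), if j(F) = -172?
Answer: -66408300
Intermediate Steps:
z = 2589 (z = -3 + ((-2 + 2)² + 54*48) = -3 + (0² + 2592) = -3 + (0 + 2592) = -3 + 2592 = 2589)
(8472 + j(-48))*(z - 10590) = (8472 - 172)*(2589 - 10590) = 8300*(-8001) = -66408300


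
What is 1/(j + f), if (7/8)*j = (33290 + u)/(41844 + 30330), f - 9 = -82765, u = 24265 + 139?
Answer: -36087/2986382804 ≈ -1.2084e-5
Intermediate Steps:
u = 24404
f = -82756 (f = 9 - 82765 = -82756)
j = 32968/36087 (j = 8*((33290 + 24404)/(41844 + 30330))/7 = 8*(57694/72174)/7 = 8*(57694*(1/72174))/7 = (8/7)*(28847/36087) = 32968/36087 ≈ 0.91357)
1/(j + f) = 1/(32968/36087 - 82756) = 1/(-2986382804/36087) = -36087/2986382804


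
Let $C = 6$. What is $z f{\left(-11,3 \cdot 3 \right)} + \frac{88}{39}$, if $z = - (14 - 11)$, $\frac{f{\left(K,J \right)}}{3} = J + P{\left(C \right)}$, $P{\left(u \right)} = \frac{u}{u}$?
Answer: $- \frac{3422}{39} \approx -87.744$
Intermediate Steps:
$P{\left(u \right)} = 1$
$f{\left(K,J \right)} = 3 + 3 J$ ($f{\left(K,J \right)} = 3 \left(J + 1\right) = 3 \left(1 + J\right) = 3 + 3 J$)
$z = -3$ ($z = - (14 - 11) = \left(-1\right) 3 = -3$)
$z f{\left(-11,3 \cdot 3 \right)} + \frac{88}{39} = - 3 \left(3 + 3 \cdot 3 \cdot 3\right) + \frac{88}{39} = - 3 \left(3 + 3 \cdot 9\right) + 88 \cdot \frac{1}{39} = - 3 \left(3 + 27\right) + \frac{88}{39} = \left(-3\right) 30 + \frac{88}{39} = -90 + \frac{88}{39} = - \frac{3422}{39}$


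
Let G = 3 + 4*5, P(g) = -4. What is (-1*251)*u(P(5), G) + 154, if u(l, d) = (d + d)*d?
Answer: -265404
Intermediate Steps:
G = 23 (G = 3 + 20 = 23)
u(l, d) = 2*d**2 (u(l, d) = (2*d)*d = 2*d**2)
(-1*251)*u(P(5), G) + 154 = (-1*251)*(2*23**2) + 154 = -502*529 + 154 = -251*1058 + 154 = -265558 + 154 = -265404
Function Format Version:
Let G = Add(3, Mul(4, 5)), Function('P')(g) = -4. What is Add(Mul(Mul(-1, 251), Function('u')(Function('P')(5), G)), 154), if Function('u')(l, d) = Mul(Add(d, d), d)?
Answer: -265404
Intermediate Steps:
G = 23 (G = Add(3, 20) = 23)
Function('u')(l, d) = Mul(2, Pow(d, 2)) (Function('u')(l, d) = Mul(Mul(2, d), d) = Mul(2, Pow(d, 2)))
Add(Mul(Mul(-1, 251), Function('u')(Function('P')(5), G)), 154) = Add(Mul(Mul(-1, 251), Mul(2, Pow(23, 2))), 154) = Add(Mul(-251, Mul(2, 529)), 154) = Add(Mul(-251, 1058), 154) = Add(-265558, 154) = -265404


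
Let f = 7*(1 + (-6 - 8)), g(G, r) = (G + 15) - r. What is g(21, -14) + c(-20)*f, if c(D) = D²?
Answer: -36350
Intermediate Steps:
g(G, r) = 15 + G - r (g(G, r) = (15 + G) - r = 15 + G - r)
f = -91 (f = 7*(1 - 14) = 7*(-13) = -91)
g(21, -14) + c(-20)*f = (15 + 21 - 1*(-14)) + (-20)²*(-91) = (15 + 21 + 14) + 400*(-91) = 50 - 36400 = -36350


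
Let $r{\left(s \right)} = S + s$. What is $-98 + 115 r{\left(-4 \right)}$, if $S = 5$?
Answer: $17$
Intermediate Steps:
$r{\left(s \right)} = 5 + s$
$-98 + 115 r{\left(-4 \right)} = -98 + 115 \left(5 - 4\right) = -98 + 115 \cdot 1 = -98 + 115 = 17$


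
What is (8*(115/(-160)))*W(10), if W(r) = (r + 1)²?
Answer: -2783/4 ≈ -695.75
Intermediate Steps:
W(r) = (1 + r)²
(8*(115/(-160)))*W(10) = (8*(115/(-160)))*(1 + 10)² = (8*(115*(-1/160)))*11² = (8*(-23/32))*121 = -23/4*121 = -2783/4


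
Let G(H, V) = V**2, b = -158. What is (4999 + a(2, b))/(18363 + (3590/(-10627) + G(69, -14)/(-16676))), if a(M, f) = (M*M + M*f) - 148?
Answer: 201095688057/813538185136 ≈ 0.24719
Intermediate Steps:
a(M, f) = -148 + M**2 + M*f (a(M, f) = (M**2 + M*f) - 148 = -148 + M**2 + M*f)
(4999 + a(2, b))/(18363 + (3590/(-10627) + G(69, -14)/(-16676))) = (4999 + (-148 + 2**2 + 2*(-158)))/(18363 + (3590/(-10627) + (-14)**2/(-16676))) = (4999 + (-148 + 4 - 316))/(18363 + (3590*(-1/10627) + 196*(-1/16676))) = (4999 - 460)/(18363 + (-3590/10627 - 49/4169)) = 4539/(18363 - 15487433/44303963) = 4539/(813538185136/44303963) = 4539*(44303963/813538185136) = 201095688057/813538185136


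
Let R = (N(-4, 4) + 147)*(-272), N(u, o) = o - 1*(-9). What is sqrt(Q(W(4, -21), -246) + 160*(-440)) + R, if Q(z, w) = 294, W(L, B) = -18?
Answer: -43520 + I*sqrt(70106) ≈ -43520.0 + 264.78*I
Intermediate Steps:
N(u, o) = 9 + o (N(u, o) = o + 9 = 9 + o)
R = -43520 (R = ((9 + 4) + 147)*(-272) = (13 + 147)*(-272) = 160*(-272) = -43520)
sqrt(Q(W(4, -21), -246) + 160*(-440)) + R = sqrt(294 + 160*(-440)) - 43520 = sqrt(294 - 70400) - 43520 = sqrt(-70106) - 43520 = I*sqrt(70106) - 43520 = -43520 + I*sqrt(70106)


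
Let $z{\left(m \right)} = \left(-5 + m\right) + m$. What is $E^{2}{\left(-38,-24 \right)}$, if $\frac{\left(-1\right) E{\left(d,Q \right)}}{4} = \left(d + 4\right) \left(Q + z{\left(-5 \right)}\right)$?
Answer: $28132416$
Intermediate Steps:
$z{\left(m \right)} = -5 + 2 m$
$E{\left(d,Q \right)} = - 4 \left(-15 + Q\right) \left(4 + d\right)$ ($E{\left(d,Q \right)} = - 4 \left(d + 4\right) \left(Q + \left(-5 + 2 \left(-5\right)\right)\right) = - 4 \left(4 + d\right) \left(Q - 15\right) = - 4 \left(4 + d\right) \left(-15 + Q\right) = - 4 \left(-15 + Q\right) \left(4 + d\right)$)
$E^{2}{\left(-38,-24 \right)} = \left(240 - -384 + 60 \left(-38\right) - \left(-96\right) \left(-38\right)\right)^{2} = \left(240 + 384 - 2280 - 3648\right)^{2} = \left(-5304\right)^{2} = 28132416$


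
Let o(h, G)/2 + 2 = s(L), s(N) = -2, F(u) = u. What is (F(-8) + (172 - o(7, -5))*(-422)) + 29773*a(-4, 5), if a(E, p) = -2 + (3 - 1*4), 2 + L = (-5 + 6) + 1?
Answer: -165287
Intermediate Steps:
L = 0 (L = -2 + ((-5 + 6) + 1) = -2 + (1 + 1) = -2 + 2 = 0)
a(E, p) = -3 (a(E, p) = -2 + (3 - 4) = -2 - 1 = -3)
o(h, G) = -8 (o(h, G) = -4 + 2*(-2) = -4 - 4 = -8)
(F(-8) + (172 - o(7, -5))*(-422)) + 29773*a(-4, 5) = (-8 + (172 - 1*(-8))*(-422)) + 29773*(-3) = (-8 + (172 + 8)*(-422)) - 89319 = (-8 + 180*(-422)) - 89319 = (-8 - 75960) - 89319 = -75968 - 89319 = -165287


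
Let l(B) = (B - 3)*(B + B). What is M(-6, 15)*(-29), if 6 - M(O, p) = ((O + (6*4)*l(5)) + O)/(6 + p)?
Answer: 3306/7 ≈ 472.29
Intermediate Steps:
l(B) = 2*B*(-3 + B) (l(B) = (-3 + B)*(2*B) = 2*B*(-3 + B))
M(O, p) = 6 - (480 + 2*O)/(6 + p) (M(O, p) = 6 - ((O + (6*4)*(2*5*(-3 + 5))) + O)/(6 + p) = 6 - ((O + 24*(2*5*2)) + O)/(6 + p) = 6 - ((O + 24*20) + O)/(6 + p) = 6 - ((O + 480) + O)/(6 + p) = 6 - ((480 + O) + O)/(6 + p) = 6 - (480 + 2*O)/(6 + p))
M(-6, 15)*(-29) = (2*(-222 - 1*(-6) + 3*15)/(6 + 15))*(-29) = (2*(-222 + 6 + 45)/21)*(-29) = (2*(1/21)*(-171))*(-29) = -114/7*(-29) = 3306/7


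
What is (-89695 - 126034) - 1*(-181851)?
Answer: -33878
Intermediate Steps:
(-89695 - 126034) - 1*(-181851) = -215729 + 181851 = -33878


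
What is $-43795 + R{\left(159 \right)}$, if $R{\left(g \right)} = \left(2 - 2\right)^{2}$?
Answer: $-43795$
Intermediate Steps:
$R{\left(g \right)} = 0$ ($R{\left(g \right)} = 0^{2} = 0$)
$-43795 + R{\left(159 \right)} = -43795 + 0 = -43795$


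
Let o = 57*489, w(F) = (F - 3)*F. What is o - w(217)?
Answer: -18565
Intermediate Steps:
w(F) = F*(-3 + F) (w(F) = (-3 + F)*F = F*(-3 + F))
o = 27873
o - w(217) = 27873 - 217*(-3 + 217) = 27873 - 217*214 = 27873 - 1*46438 = 27873 - 46438 = -18565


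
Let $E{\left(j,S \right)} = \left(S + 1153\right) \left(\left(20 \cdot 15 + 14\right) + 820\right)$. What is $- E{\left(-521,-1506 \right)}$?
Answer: $400302$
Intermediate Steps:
$E{\left(j,S \right)} = 1307502 + 1134 S$ ($E{\left(j,S \right)} = \left(1153 + S\right) \left(\left(300 + 14\right) + 820\right) = \left(1153 + S\right) \left(314 + 820\right) = \left(1153 + S\right) 1134 = 1307502 + 1134 S$)
$- E{\left(-521,-1506 \right)} = - (1307502 + 1134 \left(-1506\right)) = - (1307502 - 1707804) = \left(-1\right) \left(-400302\right) = 400302$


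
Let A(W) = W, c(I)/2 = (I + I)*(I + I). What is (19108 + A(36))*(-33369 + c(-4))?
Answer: -636365704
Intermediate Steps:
c(I) = 8*I² (c(I) = 2*((I + I)*(I + I)) = 2*((2*I)*(2*I)) = 2*(4*I²) = 8*I²)
(19108 + A(36))*(-33369 + c(-4)) = (19108 + 36)*(-33369 + 8*(-4)²) = 19144*(-33369 + 8*16) = 19144*(-33369 + 128) = 19144*(-33241) = -636365704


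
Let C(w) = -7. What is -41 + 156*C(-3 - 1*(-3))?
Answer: -1133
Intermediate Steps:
-41 + 156*C(-3 - 1*(-3)) = -41 + 156*(-7) = -41 - 1092 = -1133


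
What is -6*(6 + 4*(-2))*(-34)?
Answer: -408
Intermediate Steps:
-6*(6 + 4*(-2))*(-34) = -6*(6 - 8)*(-34) = -6*(-2)*(-34) = 12*(-34) = -408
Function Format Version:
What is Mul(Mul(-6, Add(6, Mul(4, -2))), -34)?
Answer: -408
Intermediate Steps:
Mul(Mul(-6, Add(6, Mul(4, -2))), -34) = Mul(Mul(-6, Add(6, -8)), -34) = Mul(Mul(-6, -2), -34) = Mul(12, -34) = -408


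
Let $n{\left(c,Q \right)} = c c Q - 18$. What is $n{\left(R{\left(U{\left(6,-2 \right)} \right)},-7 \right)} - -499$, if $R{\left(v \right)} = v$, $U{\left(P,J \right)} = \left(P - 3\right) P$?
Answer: $-1787$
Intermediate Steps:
$U{\left(P,J \right)} = P \left(-3 + P\right)$ ($U{\left(P,J \right)} = \left(-3 + P\right) P = P \left(-3 + P\right)$)
$n{\left(c,Q \right)} = -18 + Q c^{2}$ ($n{\left(c,Q \right)} = c^{2} Q - 18 = Q c^{2} - 18 = -18 + Q c^{2}$)
$n{\left(R{\left(U{\left(6,-2 \right)} \right)},-7 \right)} - -499 = \left(-18 - 7 \left(6 \left(-3 + 6\right)\right)^{2}\right) - -499 = \left(-18 - 7 \left(6 \cdot 3\right)^{2}\right) + 499 = \left(-18 - 7 \cdot 18^{2}\right) + 499 = \left(-18 - 2268\right) + 499 = -2286 + 499 = -1787$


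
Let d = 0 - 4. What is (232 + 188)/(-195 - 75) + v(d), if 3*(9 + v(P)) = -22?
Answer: -161/9 ≈ -17.889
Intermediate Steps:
d = -4
v(P) = -49/3 (v(P) = -9 + (1/3)*(-22) = -9 - 22/3 = -49/3)
(232 + 188)/(-195 - 75) + v(d) = (232 + 188)/(-195 - 75) - 49/3 = 420/(-270) - 49/3 = 420*(-1/270) - 49/3 = -14/9 - 49/3 = -161/9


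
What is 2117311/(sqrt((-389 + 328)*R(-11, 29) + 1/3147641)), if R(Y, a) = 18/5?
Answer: -2117311*I*sqrt(54392964739505665)/3456109813 ≈ -1.4288e+5*I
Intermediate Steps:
R(Y, a) = 18/5 (R(Y, a) = 18*(1/5) = 18/5)
2117311/(sqrt((-389 + 328)*R(-11, 29) + 1/3147641)) = 2117311/(sqrt((-389 + 328)*(18/5) + 1/3147641)) = 2117311/(sqrt(-61*18/5 + 1/3147641)) = 2117311/(sqrt(-1098/5 + 1/3147641)) = 2117311/(sqrt(-3456109813/15738205)) = 2117311/((I*sqrt(54392964739505665)/15738205)) = 2117311*(-I*sqrt(54392964739505665)/3456109813) = -2117311*I*sqrt(54392964739505665)/3456109813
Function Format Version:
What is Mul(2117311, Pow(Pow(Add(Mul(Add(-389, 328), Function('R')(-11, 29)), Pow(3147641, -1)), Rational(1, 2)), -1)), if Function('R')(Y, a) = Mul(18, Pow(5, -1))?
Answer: Mul(Rational(-2117311, 3456109813), I, Pow(54392964739505665, Rational(1, 2))) ≈ Mul(-1.4288e+5, I)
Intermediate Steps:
Function('R')(Y, a) = Rational(18, 5) (Function('R')(Y, a) = Mul(18, Rational(1, 5)) = Rational(18, 5))
Mul(2117311, Pow(Pow(Add(Mul(Add(-389, 328), Function('R')(-11, 29)), Pow(3147641, -1)), Rational(1, 2)), -1)) = Mul(2117311, Pow(Pow(Add(Mul(Add(-389, 328), Rational(18, 5)), Pow(3147641, -1)), Rational(1, 2)), -1)) = Mul(2117311, Pow(Pow(Add(Mul(-61, Rational(18, 5)), Rational(1, 3147641)), Rational(1, 2)), -1)) = Mul(2117311, Pow(Pow(Add(Rational(-1098, 5), Rational(1, 3147641)), Rational(1, 2)), -1)) = Mul(2117311, Pow(Pow(Rational(-3456109813, 15738205), Rational(1, 2)), -1)) = Mul(2117311, Pow(Mul(Rational(1, 15738205), I, Pow(54392964739505665, Rational(1, 2))), -1)) = Mul(2117311, Mul(Rational(-1, 3456109813), I, Pow(54392964739505665, Rational(1, 2)))) = Mul(Rational(-2117311, 3456109813), I, Pow(54392964739505665, Rational(1, 2)))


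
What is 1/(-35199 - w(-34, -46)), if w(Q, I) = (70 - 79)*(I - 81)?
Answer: -1/36342 ≈ -2.7516e-5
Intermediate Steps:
w(Q, I) = 729 - 9*I (w(Q, I) = -9*(-81 + I) = 729 - 9*I)
1/(-35199 - w(-34, -46)) = 1/(-35199 - (729 - 9*(-46))) = 1/(-35199 - (729 + 414)) = 1/(-35199 - 1*1143) = 1/(-35199 - 1143) = 1/(-36342) = -1/36342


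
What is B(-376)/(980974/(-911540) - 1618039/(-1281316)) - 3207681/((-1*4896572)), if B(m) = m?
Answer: -537416192537140732531/266825945700947468 ≈ -2014.1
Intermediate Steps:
B(-376)/(980974/(-911540) - 1618039/(-1281316)) - 3207681/((-1*4896572)) = -376/(980974/(-911540) - 1618039/(-1281316)) - 3207681/((-1*4896572)) = -376/(980974*(-1/911540) - 1618039*(-1/1281316)) - 3207681/(-4896572) = -376/(-490487/455770 + 1618039/1281316) - 3207681*(-1/4896572) = -376/54492397069/291992696660 + 3207681/4896572 = -376*291992696660/54492397069 + 3207681/4896572 = -109789253944160/54492397069 + 3207681/4896572 = -537416192537140732531/266825945700947468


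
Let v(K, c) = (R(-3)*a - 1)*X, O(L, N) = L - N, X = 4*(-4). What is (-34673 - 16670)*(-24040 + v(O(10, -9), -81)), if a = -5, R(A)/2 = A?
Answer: 1258108872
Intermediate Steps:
R(A) = 2*A
X = -16
v(K, c) = -464 (v(K, c) = ((2*(-3))*(-5) - 1)*(-16) = (-6*(-5) - 1)*(-16) = (30 - 1)*(-16) = 29*(-16) = -464)
(-34673 - 16670)*(-24040 + v(O(10, -9), -81)) = (-34673 - 16670)*(-24040 - 464) = -51343*(-24504) = 1258108872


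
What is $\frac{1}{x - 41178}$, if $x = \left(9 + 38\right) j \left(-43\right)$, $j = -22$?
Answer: $\frac{1}{3284} \approx 0.00030451$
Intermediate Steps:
$x = 44462$ ($x = \left(9 + 38\right) \left(-22\right) \left(-43\right) = 47 \left(-22\right) \left(-43\right) = \left(-1034\right) \left(-43\right) = 44462$)
$\frac{1}{x - 41178} = \frac{1}{44462 - 41178} = \frac{1}{3284}$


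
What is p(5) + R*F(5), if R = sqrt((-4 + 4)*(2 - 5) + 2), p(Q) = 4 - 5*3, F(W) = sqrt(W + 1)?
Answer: -11 + 2*sqrt(3) ≈ -7.5359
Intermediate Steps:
F(W) = sqrt(1 + W)
p(Q) = -11 (p(Q) = 4 - 15 = -11)
R = sqrt(2) (R = sqrt(0*(-3) + 2) = sqrt(0 + 2) = sqrt(2) ≈ 1.4142)
p(5) + R*F(5) = -11 + sqrt(2)*sqrt(1 + 5) = -11 + sqrt(2)*sqrt(6) = -11 + 2*sqrt(3)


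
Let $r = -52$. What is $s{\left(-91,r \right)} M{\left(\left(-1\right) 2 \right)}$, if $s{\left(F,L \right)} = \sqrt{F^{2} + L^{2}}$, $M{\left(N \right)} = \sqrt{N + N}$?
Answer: $26 i \sqrt{65} \approx 209.62 i$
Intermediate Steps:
$M{\left(N \right)} = \sqrt{2} \sqrt{N}$ ($M{\left(N \right)} = \sqrt{2 N} = \sqrt{2} \sqrt{N}$)
$s{\left(-91,r \right)} M{\left(\left(-1\right) 2 \right)} = \sqrt{\left(-91\right)^{2} + \left(-52\right)^{2}} \sqrt{2} \sqrt{\left(-1\right) 2} = \sqrt{8281 + 2704} \sqrt{2} \sqrt{-2} = \sqrt{10985} \sqrt{2} i \sqrt{2} = 13 \sqrt{65} \cdot 2 i = 26 i \sqrt{65}$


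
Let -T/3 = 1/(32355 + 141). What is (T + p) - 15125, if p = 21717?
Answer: 71404543/10832 ≈ 6592.0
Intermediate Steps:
T = -1/10832 (T = -3/(32355 + 141) = -3/32496 = -3*1/32496 = -1/10832 ≈ -9.2319e-5)
(T + p) - 15125 = (-1/10832 + 21717) - 15125 = 235238543/10832 - 15125 = 71404543/10832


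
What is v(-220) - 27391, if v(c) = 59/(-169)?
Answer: -4629138/169 ≈ -27391.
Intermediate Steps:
v(c) = -59/169 (v(c) = 59*(-1/169) = -59/169)
v(-220) - 27391 = -59/169 - 27391 = -4629138/169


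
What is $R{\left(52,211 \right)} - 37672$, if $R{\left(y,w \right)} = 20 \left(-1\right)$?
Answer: $-37692$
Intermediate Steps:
$R{\left(y,w \right)} = -20$
$R{\left(52,211 \right)} - 37672 = -20 - 37672 = -37692$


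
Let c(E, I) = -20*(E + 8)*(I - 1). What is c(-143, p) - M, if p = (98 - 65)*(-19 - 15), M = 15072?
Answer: -3047172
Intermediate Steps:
p = -1122 (p = 33*(-34) = -1122)
c(E, I) = -20*(-1 + I)*(8 + E) (c(E, I) = -20*(8 + E)*(-1 + I) = -20*(-1 + I)*(8 + E))
c(-143, p) - M = (160 - 160*(-1122) + 20*(-143) - 20*(-143)*(-1122)) - 1*15072 = (160 + 179520 - 2860 - 3208920) - 15072 = -3032100 - 15072 = -3047172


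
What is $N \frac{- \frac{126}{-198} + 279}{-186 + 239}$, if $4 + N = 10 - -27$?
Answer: $\frac{9228}{53} \approx 174.11$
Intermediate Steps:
$N = 33$ ($N = -4 + \left(10 - -27\right) = -4 + \left(10 + 27\right) = -4 + 37 = 33$)
$N \frac{- \frac{126}{-198} + 279}{-186 + 239} = 33 \frac{- \frac{126}{-198} + 279}{-186 + 239} = 33 \frac{\left(-126\right) \left(- \frac{1}{198}\right) + 279}{53} = 33 \left(\frac{7}{11} + 279\right) \frac{1}{53} = 33 \cdot \frac{3076}{11} \cdot \frac{1}{53} = 33 \cdot \frac{3076}{583} = \frac{9228}{53}$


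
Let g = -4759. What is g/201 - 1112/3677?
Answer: -17722355/739077 ≈ -23.979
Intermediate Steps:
g/201 - 1112/3677 = -4759/201 - 1112/3677 = -17722355/739077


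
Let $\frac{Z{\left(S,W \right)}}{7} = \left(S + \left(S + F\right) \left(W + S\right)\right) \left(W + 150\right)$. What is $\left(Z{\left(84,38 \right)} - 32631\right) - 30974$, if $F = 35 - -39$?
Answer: $25414155$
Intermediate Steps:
$F = 74$ ($F = 35 + 39 = 74$)
$Z{\left(S,W \right)} = 7 \left(150 + W\right) \left(S + \left(74 + S\right) \left(S + W\right)\right)$ ($Z{\left(S,W \right)} = 7 \left(S + \left(S + 74\right) \left(W + S\right)\right) \left(W + 150\right) = 7 \left(S + \left(74 + S\right) \left(S + W\right)\right) \left(150 + W\right) = 7 \left(150 + W\right) \left(S + \left(74 + S\right) \left(S + W\right)\right)$)
$\left(Z{\left(84,38 \right)} - 32631\right) - 30974 = \left(\left(518 \cdot 38^{2} + 1050 \cdot 84^{2} + 77700 \cdot 38 + 78750 \cdot 84 + 7 \cdot 84 \cdot 38^{2} + 7 \cdot 38 \cdot 84^{2} + 1575 \cdot 84 \cdot 38\right) - 32631\right) - 30974 = \left(\left(518 \cdot 1444 + 1050 \cdot 7056 + 2952600 + 6615000 + 7 \cdot 84 \cdot 1444 + 7 \cdot 38 \cdot 7056 + 5027400\right) - 32631\right) - 30974 = \left(\left(747992 + 7408800 + 2952600 + 6615000 + 849072 + 1876896 + 5027400\right) - 32631\right) - 30974 = \left(25477760 - 32631\right) - 30974 = 25445129 - 30974 = 25414155$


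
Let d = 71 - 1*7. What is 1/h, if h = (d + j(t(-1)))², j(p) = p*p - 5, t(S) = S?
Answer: 1/3600 ≈ 0.00027778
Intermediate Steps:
d = 64 (d = 71 - 7 = 64)
j(p) = -5 + p² (j(p) = p² - 5 = -5 + p²)
h = 3600 (h = (64 + (-5 + (-1)²))² = (64 + (-5 + 1))² = (64 - 4)² = 60² = 3600)
1/h = 1/3600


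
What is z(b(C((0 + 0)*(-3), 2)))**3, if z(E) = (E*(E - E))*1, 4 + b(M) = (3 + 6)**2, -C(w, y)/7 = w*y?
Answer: 0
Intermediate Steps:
C(w, y) = -7*w*y
b(M) = 77 (b(M) = -4 + (3 + 6)**2 = -4 + 9**2 = -4 + 81 = 77)
z(E) = 0 (z(E) = (E*0)*1 = 0*1 = 0)
z(b(C((0 + 0)*(-3), 2)))**3 = 0**3 = 0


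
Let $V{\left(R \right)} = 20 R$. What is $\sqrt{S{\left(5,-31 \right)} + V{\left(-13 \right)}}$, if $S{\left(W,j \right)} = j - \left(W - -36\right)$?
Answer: $2 i \sqrt{83} \approx 18.221 i$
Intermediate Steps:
$S{\left(W,j \right)} = -36 + j - W$ ($S{\left(W,j \right)} = j - \left(W + 36\right) = j - \left(36 + W\right) = -36 + j - W$)
$\sqrt{S{\left(5,-31 \right)} + V{\left(-13 \right)}} = \sqrt{\left(-36 - 31 - 5\right) + 20 \left(-13\right)} = \sqrt{\left(-36 - 31 - 5\right) - 260} = \sqrt{-72 - 260} = \sqrt{-332} = 2 i \sqrt{83}$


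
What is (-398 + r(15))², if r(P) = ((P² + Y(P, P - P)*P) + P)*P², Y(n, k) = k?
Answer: 2873174404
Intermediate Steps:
r(P) = P²*(P + P²) (r(P) = ((P² + (P - P)*P) + P)*P² = ((P² + 0*P) + P)*P² = ((P² + 0) + P)*P² = (P² + P)*P² = (P + P²)*P² = P²*(P + P²))
(-398 + r(15))² = (-398 + 15³*(1 + 15))² = (-398 + 3375*16)² = (-398 + 54000)² = 53602² = 2873174404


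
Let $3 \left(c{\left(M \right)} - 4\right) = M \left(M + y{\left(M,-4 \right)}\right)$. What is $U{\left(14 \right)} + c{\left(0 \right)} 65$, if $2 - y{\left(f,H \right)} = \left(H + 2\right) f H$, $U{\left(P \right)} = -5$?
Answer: $255$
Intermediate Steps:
$y{\left(f,H \right)} = 2 - H f \left(2 + H\right)$ ($y{\left(f,H \right)} = 2 - \left(H + 2\right) f H = 2 - \left(2 + H\right) H f = 2 - H f \left(2 + H\right)$)
$c{\left(M \right)} = 4 + \frac{M \left(2 - 7 M\right)}{3}$ ($c{\left(M \right)} = 4 + \frac{M \left(M - \left(-2 - 8 M + M \left(-4\right)^{2}\right)\right)}{3} = 4 + \frac{M \left(M + \left(2 - M 16 + 8 M\right)\right)}{3} = 4 + \frac{M \left(M + \left(2 - 16 M + 8 M\right)\right)}{3} = 4 + \frac{M \left(M - \left(-2 + 8 M\right)\right)}{3} = 4 + \frac{M \left(2 - 7 M\right)}{3}$)
$U{\left(14 \right)} + c{\left(0 \right)} 65 = -5 + \left(4 - \frac{7 \cdot 0^{2}}{3} + \frac{2}{3} \cdot 0\right) 65 = -5 + \left(4 - 0 + 0\right) 65 = -5 + \left(4 + 0 + 0\right) 65 = -5 + 4 \cdot 65 = -5 + 260 = 255$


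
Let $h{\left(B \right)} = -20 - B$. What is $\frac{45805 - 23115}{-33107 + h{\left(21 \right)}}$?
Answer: $- \frac{11345}{16574} \approx -0.68451$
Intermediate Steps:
$\frac{45805 - 23115}{-33107 + h{\left(21 \right)}} = \frac{45805 - 23115}{-33107 - 41} = \frac{22690}{-33107 - 41} = \frac{22690}{-33148} = 22690 \left(- \frac{1}{33148}\right) = - \frac{11345}{16574}$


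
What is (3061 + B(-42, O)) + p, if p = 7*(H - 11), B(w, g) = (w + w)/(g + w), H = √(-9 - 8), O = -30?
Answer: 17911/6 + 7*I*√17 ≈ 2985.2 + 28.862*I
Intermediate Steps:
H = I*√17 (H = √(-17) = I*√17 ≈ 4.1231*I)
B(w, g) = 2*w/(g + w) (B(w, g) = (2*w)/(g + w) = 2*w/(g + w))
p = -77 + 7*I*√17 (p = 7*(I*√17 - 11) = 7*(-11 + I*√17) = -77 + 7*I*√17 ≈ -77.0 + 28.862*I)
(3061 + B(-42, O)) + p = (3061 + 2*(-42)/(-30 - 42)) + (-77 + 7*I*√17) = (3061 + 2*(-42)/(-72)) + (-77 + 7*I*√17) = (3061 + 2*(-42)*(-1/72)) + (-77 + 7*I*√17) = (3061 + 7/6) + (-77 + 7*I*√17) = 18373/6 + (-77 + 7*I*√17) = 17911/6 + 7*I*√17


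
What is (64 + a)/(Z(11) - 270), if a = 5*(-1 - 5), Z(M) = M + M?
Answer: -17/124 ≈ -0.13710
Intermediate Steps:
Z(M) = 2*M
a = -30 (a = 5*(-6) = -30)
(64 + a)/(Z(11) - 270) = (64 - 30)/(2*11 - 270) = 34/(22 - 270) = 34/(-248) = 34*(-1/248) = -17/124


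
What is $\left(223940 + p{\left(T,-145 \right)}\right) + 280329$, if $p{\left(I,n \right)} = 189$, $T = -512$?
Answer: $504458$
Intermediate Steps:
$\left(223940 + p{\left(T,-145 \right)}\right) + 280329 = \left(223940 + 189\right) + 280329 = 224129 + 280329 = 504458$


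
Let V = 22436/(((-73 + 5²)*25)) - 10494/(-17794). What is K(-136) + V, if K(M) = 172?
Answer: 410756027/2669100 ≈ 153.89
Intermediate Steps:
V = -48329173/2669100 (V = 22436/(((-73 + 25)*25)) - 10494*(-1/17794) = 22436/((-48*25)) + 5247/8897 = 22436/(-1200) + 5247/8897 = 22436*(-1/1200) + 5247/8897 = -5609/300 + 5247/8897 = -48329173/2669100 ≈ -18.107)
K(-136) + V = 172 - 48329173/2669100 = 410756027/2669100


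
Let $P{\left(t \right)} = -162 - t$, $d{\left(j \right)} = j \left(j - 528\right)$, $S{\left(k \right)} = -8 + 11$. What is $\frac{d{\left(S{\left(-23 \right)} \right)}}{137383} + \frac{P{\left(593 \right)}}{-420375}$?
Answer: $- \frac{111673292}{11550475725} \approx -0.0096683$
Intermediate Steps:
$S{\left(k \right)} = 3$
$d{\left(j \right)} = j \left(-528 + j\right)$
$\frac{d{\left(S{\left(-23 \right)} \right)}}{137383} + \frac{P{\left(593 \right)}}{-420375} = \frac{3 \left(-528 + 3\right)}{137383} + \frac{-162 - 593}{-420375} = 3 \left(-525\right) \frac{1}{137383} + \left(-162 - 593\right) \left(- \frac{1}{420375}\right) = \left(-1575\right) \frac{1}{137383} - - \frac{151}{84075} = - \frac{1575}{137383} + \frac{151}{84075} = - \frac{111673292}{11550475725}$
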